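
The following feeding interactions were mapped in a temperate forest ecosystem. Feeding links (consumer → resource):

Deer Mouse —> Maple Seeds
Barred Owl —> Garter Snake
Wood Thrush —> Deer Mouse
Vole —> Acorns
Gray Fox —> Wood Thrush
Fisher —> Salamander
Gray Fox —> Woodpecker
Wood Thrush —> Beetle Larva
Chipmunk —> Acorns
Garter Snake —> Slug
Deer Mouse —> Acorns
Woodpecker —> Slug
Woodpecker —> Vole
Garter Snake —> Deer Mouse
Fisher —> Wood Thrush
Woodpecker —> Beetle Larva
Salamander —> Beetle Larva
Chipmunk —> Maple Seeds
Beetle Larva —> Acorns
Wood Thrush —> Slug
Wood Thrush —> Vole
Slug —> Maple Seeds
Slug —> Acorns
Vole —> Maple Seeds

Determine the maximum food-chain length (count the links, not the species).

3 links

One longest chain: Maple Seeds → Slug → Garter Snake → Barred Owl.
It has 4 species and 3 links.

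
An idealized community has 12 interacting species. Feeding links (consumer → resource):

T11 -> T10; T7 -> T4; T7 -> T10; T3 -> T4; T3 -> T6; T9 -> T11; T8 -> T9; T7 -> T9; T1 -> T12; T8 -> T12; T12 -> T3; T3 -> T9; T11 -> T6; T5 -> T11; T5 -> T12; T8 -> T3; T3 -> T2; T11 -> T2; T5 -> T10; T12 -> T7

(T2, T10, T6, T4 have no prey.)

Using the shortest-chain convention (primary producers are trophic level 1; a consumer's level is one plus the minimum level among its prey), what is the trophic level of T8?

Trophic level 3

T2 is a producer → level 1.
T3 eats T2 → level 2.
T8 eats T3 → level 3.
No prey of T8 is below level 2, so 3 is the minimum.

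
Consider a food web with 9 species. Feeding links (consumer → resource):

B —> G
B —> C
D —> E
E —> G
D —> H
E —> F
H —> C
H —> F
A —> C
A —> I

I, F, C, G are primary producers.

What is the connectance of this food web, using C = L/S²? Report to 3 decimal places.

The web has S = 9 species and L = 10 feeding links.
C = L / S² = 10 / 81 = 0.1235 ≈ 0.123.

C = 0.123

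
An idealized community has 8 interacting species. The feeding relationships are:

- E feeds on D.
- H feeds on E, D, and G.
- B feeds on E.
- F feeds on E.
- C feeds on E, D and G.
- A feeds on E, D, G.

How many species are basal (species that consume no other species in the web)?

Basal species (no prey listed): G, D.
Count: 2.

2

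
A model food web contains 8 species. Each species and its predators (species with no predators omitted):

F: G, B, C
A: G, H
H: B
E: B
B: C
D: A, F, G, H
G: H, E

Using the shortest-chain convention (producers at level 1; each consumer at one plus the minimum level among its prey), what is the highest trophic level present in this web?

Producers (level 1): D.
Following each consumer down to its lowest-level prey: D → F → C (levels 1 through 3).
All prey of C (F 2, B 3) are at level 2 or above, so C is at level 1 + 2 = 3.
Every consumer has at least one prey at level 2 or below, so none exceeds level 3.

3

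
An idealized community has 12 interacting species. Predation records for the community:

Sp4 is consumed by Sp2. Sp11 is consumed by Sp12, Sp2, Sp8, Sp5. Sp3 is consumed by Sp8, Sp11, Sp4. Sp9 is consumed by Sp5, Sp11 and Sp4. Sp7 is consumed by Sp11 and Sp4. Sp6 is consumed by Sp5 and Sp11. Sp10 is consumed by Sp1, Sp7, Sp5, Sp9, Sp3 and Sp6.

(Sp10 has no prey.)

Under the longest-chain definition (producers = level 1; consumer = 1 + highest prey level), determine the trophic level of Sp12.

Trophic level 4

Sp10 is a producer → level 1.
Sp9 eats Sp10 → level 2.
Sp11 eats Sp9 (level 2); other prey at levels: Sp6 2, Sp3 2, Sp7 2 → level 3.
Sp12 eats Sp11 → level 4.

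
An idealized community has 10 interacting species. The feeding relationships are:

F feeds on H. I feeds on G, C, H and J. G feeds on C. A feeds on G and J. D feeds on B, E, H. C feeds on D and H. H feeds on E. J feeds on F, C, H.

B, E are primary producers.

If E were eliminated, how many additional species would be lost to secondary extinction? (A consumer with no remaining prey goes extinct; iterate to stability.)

2

Remove E.
Round 1: H (all prey gone) → extinct.
Round 2: F (all prey gone) → extinct.
No further losses. Total secondary extinctions: 2.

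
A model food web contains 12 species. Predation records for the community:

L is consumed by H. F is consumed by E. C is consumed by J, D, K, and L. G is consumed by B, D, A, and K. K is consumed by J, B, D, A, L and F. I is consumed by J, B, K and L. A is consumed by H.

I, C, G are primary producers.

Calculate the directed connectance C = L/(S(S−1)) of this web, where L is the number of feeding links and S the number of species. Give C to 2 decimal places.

The web has S = 12 species and L = 21 feeding links.
C = L / (S(S−1)) = 21 / 132 = 0.1591 ≈ 0.16.

C = 0.16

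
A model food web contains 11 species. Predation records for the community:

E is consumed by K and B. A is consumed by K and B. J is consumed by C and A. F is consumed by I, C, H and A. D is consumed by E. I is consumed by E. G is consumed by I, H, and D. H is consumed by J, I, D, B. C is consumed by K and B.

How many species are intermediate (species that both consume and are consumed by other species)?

7

Intermediate species (has both prey and predators): H, I, D, J, C, E, A.
Count: 7.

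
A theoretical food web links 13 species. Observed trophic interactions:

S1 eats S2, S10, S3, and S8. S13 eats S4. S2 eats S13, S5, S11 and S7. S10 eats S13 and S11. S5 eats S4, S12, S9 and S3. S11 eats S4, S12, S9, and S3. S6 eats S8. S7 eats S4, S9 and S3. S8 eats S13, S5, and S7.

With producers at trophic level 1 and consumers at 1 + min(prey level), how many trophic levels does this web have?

4

Producers (level 1): S3, S12, S4, S9.
Following each consumer down to its lowest-level prey: S4 → S13 → S8 → S6 (levels 1 through 4).
All prey of S6 (S8 3) are at level 3 or above, so S6 is at level 1 + 3 = 4.
Every consumer has at least one prey at level 3 or below, so none exceeds level 4.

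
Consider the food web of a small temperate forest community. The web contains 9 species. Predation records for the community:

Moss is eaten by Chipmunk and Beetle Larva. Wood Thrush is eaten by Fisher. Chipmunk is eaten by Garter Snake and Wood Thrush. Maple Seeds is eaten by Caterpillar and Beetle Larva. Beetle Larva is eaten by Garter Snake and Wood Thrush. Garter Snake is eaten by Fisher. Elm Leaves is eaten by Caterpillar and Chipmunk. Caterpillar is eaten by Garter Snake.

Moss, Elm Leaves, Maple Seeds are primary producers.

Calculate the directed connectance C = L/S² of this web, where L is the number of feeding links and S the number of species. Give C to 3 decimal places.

C = 0.160

The web has S = 9 species and L = 13 feeding links.
C = L / S² = 13 / 81 = 0.1605 ≈ 0.160.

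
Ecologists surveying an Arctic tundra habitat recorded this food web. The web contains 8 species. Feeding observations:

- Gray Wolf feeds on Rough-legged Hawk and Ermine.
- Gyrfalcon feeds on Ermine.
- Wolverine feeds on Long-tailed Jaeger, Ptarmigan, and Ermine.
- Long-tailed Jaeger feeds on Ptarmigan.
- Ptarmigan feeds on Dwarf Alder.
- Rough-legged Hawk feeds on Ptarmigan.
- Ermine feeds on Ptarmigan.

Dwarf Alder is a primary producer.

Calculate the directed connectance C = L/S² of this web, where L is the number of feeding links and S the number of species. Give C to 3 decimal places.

C = 0.156

The web has S = 8 species and L = 10 feeding links.
C = L / S² = 10 / 64 = 0.1562 ≈ 0.156.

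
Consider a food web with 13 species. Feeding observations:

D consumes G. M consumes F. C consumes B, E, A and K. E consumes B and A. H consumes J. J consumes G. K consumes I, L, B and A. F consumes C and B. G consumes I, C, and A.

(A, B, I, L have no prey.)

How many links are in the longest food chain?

5 links

One longest chain: A → K → C → G → J → H.
It has 6 species and 5 links.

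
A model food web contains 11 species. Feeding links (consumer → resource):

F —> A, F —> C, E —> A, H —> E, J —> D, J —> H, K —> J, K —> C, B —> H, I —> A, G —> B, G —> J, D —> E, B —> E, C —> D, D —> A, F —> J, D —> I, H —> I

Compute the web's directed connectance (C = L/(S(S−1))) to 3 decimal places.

C = 0.173

The web has S = 11 species and L = 19 feeding links.
C = L / (S(S−1)) = 19 / 110 = 0.1727 ≈ 0.173.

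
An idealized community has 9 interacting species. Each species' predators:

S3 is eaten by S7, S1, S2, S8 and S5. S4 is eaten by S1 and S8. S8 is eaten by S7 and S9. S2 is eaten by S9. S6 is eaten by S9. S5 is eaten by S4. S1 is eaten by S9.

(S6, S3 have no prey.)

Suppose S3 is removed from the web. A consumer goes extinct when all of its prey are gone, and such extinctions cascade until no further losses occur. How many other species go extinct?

Remove S3.
Round 1: S2 (all prey gone), S5 (all prey gone) → extinct.
Round 2: S4 (all prey gone) → extinct.
Round 3: S1 (all prey gone), S8 (all prey gone) → extinct.
Round 4: S7 (all prey gone) → extinct.
No further losses. Total secondary extinctions: 6.

6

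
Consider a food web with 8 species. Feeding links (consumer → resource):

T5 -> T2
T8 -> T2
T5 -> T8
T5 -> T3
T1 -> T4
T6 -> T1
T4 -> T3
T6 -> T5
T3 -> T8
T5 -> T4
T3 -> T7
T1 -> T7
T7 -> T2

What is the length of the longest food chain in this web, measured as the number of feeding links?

5 links

One longest chain: T2 → T7 → T3 → T4 → T1 → T6.
It has 6 species and 5 links.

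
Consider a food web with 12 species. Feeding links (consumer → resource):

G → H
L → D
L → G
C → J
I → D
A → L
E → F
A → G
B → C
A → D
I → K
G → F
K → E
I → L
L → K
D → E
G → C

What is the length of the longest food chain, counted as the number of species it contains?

5 species

One longest chain: F → E → D → L → I.
It has 5 species and 4 links.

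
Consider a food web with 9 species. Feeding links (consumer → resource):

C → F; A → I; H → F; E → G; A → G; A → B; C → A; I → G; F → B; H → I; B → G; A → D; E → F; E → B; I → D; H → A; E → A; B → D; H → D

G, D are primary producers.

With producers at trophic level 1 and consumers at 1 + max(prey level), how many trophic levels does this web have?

4

Producers (level 1): G, D.
G → B → F → H gives H level 4.
No species has a prey at level 4, so no species reaches level 5.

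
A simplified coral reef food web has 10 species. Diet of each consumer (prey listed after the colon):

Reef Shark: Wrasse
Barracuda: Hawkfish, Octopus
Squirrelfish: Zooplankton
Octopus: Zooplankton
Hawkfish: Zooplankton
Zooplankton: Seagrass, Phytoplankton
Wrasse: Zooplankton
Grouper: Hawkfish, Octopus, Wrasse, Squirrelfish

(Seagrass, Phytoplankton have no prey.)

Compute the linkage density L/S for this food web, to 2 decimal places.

L/S = 1.30

There are L = 13 links among S = 10 species.
L/S = 13/10 = 1.3000 ≈ 1.30.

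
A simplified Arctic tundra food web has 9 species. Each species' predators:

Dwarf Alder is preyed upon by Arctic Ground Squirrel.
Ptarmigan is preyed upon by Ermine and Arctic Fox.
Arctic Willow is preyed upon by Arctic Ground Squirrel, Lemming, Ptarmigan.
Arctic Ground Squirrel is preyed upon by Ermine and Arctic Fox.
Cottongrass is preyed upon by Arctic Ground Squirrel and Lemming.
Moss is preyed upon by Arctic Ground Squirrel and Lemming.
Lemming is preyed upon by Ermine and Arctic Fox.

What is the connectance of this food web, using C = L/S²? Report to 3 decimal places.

The web has S = 9 species and L = 14 feeding links.
C = L / S² = 14 / 81 = 0.1728 ≈ 0.173.

C = 0.173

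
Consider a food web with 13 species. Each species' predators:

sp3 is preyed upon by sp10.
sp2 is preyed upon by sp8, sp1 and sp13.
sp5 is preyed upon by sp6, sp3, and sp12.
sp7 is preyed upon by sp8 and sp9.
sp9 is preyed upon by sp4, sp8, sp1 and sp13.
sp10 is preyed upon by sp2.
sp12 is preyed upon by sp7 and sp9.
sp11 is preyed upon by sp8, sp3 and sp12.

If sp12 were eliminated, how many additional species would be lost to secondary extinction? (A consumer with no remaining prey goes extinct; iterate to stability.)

Remove sp12.
Round 1: sp7 (all prey gone) → extinct.
Round 2: sp9 (all prey gone) → extinct.
Round 3: sp4 (all prey gone) → extinct.
No further losses. Total secondary extinctions: 3.

3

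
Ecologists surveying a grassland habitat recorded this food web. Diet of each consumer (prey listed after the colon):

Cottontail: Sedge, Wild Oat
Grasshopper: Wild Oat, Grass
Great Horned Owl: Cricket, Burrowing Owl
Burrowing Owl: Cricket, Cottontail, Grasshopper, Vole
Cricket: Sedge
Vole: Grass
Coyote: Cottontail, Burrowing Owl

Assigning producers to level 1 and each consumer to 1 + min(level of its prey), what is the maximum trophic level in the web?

3

Producers (level 1): Sedge, Wild Oat, Grass.
Following each consumer down to its lowest-level prey: Sedge → Cricket → Burrowing Owl (levels 1 through 3).
All prey of Burrowing Owl (Cricket 2, Cottontail 2, Grasshopper 2, Vole 2) are at level 2 or above, so Burrowing Owl is at level 1 + 2 = 3.
Every consumer has at least one prey at level 2 or below, so none exceeds level 3.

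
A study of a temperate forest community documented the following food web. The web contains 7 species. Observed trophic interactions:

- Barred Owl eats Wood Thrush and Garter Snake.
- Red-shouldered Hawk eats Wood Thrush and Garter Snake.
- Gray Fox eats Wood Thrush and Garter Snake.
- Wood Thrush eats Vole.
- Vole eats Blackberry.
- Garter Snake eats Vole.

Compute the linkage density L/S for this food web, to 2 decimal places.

L/S = 1.29

There are L = 9 links among S = 7 species.
L/S = 9/7 = 1.2857 ≈ 1.29.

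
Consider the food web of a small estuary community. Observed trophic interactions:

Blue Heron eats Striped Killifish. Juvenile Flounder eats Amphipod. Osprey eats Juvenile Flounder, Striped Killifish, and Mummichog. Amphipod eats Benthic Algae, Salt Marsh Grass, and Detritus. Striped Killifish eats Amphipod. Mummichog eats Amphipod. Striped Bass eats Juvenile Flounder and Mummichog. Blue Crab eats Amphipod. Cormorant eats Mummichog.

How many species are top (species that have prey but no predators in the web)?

Top species (has prey, but nothing eats it): Blue Crab, Cormorant, Blue Heron, Osprey, Striped Bass.
Count: 5.

5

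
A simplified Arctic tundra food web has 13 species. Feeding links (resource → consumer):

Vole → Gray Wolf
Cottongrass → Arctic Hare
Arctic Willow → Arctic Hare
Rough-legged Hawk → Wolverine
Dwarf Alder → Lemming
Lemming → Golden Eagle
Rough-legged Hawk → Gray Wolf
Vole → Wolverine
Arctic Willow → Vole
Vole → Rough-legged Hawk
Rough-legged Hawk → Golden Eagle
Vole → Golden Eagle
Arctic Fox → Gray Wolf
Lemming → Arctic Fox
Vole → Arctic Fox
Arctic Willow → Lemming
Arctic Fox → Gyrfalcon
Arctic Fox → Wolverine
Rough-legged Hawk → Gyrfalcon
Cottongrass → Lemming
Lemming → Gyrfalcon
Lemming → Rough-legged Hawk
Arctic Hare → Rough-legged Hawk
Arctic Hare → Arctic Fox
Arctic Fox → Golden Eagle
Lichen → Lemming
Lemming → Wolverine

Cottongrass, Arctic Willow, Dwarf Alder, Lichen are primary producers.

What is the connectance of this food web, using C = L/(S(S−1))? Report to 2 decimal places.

C = 0.17

The web has S = 13 species and L = 27 feeding links.
C = L / (S(S−1)) = 27 / 156 = 0.1731 ≈ 0.17.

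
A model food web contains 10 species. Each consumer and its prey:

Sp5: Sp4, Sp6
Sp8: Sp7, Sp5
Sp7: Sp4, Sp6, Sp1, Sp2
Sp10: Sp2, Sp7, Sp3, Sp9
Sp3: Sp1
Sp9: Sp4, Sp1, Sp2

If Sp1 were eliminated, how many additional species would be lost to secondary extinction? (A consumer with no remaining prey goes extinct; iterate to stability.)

Remove Sp1.
Round 1: Sp3 (all prey gone) → extinct.
No further losses. Total secondary extinctions: 1.

1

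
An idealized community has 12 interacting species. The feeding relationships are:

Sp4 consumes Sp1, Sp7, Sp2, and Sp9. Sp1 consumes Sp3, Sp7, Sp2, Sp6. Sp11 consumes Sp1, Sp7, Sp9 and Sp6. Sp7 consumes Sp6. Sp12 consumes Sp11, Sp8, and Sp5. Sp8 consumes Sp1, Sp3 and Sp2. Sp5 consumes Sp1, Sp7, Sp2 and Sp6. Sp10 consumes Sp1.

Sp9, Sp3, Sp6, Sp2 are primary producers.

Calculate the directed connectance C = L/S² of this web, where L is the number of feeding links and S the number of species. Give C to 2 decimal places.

C = 0.17

The web has S = 12 species and L = 24 feeding links.
C = L / S² = 24 / 144 = 0.1667 ≈ 0.17.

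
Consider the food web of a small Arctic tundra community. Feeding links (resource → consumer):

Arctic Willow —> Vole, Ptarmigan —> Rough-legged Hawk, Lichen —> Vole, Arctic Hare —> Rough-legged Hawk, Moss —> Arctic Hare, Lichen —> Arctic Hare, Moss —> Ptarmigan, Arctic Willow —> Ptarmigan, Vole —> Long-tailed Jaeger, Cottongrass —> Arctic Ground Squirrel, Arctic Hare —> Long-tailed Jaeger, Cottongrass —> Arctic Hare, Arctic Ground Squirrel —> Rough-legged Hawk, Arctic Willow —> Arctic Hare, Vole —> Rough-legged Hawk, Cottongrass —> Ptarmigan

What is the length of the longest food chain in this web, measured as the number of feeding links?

2 links

One longest chain: Lichen → Arctic Hare → Rough-legged Hawk.
It has 3 species and 2 links.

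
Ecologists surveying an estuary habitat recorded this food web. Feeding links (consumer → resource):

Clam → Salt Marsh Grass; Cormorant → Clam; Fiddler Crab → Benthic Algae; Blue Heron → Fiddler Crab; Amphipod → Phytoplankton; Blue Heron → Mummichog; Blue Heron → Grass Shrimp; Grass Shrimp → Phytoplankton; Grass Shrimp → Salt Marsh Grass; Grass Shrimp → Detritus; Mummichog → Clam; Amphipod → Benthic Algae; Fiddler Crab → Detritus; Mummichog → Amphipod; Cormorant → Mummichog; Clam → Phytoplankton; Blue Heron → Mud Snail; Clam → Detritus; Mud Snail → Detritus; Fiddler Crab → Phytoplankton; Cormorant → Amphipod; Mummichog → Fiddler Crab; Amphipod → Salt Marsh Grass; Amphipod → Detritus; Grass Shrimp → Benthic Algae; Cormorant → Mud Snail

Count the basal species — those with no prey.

Basal species (no prey listed): Salt Marsh Grass, Detritus, Benthic Algae, Phytoplankton.
Count: 4.

4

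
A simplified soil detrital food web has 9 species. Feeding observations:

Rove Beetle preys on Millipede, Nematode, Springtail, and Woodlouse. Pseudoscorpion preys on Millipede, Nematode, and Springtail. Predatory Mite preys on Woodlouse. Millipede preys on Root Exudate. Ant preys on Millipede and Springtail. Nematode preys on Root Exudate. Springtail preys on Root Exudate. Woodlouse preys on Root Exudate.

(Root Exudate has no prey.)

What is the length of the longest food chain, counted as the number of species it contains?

One longest chain: Root Exudate → Millipede → Rove Beetle.
It has 3 species and 2 links.

3 species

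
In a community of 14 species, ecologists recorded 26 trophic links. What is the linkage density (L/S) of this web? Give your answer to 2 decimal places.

L/S = 1.86

There are L = 26 links among S = 14 species.
L/S = 26/14 = 1.8571 ≈ 1.86.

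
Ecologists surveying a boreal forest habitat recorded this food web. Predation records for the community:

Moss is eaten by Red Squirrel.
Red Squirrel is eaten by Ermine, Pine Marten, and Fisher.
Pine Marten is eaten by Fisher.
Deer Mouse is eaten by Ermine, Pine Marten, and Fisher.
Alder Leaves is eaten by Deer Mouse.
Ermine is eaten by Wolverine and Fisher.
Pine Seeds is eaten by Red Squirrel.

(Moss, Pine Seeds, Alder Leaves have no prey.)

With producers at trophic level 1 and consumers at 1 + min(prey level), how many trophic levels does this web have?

4

Producers (level 1): Moss, Pine Seeds, Alder Leaves.
Following each consumer down to its lowest-level prey: Moss → Red Squirrel → Ermine → Wolverine (levels 1 through 4).
All prey of Wolverine (Ermine 3) are at level 3 or above, so Wolverine is at level 1 + 3 = 4.
Every consumer has at least one prey at level 3 or below, so none exceeds level 4.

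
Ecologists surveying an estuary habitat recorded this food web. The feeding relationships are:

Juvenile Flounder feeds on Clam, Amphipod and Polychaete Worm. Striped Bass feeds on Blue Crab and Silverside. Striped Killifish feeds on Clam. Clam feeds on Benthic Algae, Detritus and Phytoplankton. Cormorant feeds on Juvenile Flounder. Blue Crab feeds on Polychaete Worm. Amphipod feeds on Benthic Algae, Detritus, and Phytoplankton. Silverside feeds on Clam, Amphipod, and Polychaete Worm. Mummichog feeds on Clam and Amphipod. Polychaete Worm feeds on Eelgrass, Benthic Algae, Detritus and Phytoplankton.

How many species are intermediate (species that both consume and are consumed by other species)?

6

Intermediate species (has both prey and predators): Polychaete Worm, Clam, Amphipod, Juvenile Flounder, Silverside, Blue Crab.
Count: 6.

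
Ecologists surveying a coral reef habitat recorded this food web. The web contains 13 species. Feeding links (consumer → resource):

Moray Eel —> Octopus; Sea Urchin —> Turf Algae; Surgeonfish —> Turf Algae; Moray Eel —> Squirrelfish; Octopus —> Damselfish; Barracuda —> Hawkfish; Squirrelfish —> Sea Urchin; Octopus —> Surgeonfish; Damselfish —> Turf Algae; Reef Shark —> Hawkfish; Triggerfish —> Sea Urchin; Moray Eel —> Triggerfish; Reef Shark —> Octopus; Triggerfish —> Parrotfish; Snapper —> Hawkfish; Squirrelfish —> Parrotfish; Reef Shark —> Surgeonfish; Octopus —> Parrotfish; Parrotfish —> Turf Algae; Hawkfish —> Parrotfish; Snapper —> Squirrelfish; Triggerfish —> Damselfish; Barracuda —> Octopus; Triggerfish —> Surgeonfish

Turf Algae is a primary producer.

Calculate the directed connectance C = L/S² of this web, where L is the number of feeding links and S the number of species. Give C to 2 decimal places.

The web has S = 13 species and L = 24 feeding links.
C = L / S² = 24 / 169 = 0.1420 ≈ 0.14.

C = 0.14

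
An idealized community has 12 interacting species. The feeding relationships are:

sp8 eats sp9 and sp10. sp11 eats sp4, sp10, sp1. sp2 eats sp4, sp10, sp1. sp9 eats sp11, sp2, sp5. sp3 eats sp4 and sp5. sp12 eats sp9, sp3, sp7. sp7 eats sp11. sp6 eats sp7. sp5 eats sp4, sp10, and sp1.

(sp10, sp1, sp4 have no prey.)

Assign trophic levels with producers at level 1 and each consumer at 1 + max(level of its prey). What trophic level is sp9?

sp10 is a producer → level 1.
sp11 eats sp10 (level 1); other prey at levels: sp1 1, sp4 1 → level 2.
sp9 eats sp11 (level 2); other prey at levels: sp2 2, sp5 2 → level 3.

Trophic level 3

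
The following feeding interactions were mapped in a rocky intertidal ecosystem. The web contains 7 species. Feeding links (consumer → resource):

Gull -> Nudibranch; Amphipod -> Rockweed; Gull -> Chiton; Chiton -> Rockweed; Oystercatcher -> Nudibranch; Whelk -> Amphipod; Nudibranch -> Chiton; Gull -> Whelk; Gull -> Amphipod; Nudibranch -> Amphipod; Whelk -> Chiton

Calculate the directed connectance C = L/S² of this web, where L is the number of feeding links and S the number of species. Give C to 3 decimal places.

C = 0.224

The web has S = 7 species and L = 11 feeding links.
C = L / S² = 11 / 49 = 0.2245 ≈ 0.224.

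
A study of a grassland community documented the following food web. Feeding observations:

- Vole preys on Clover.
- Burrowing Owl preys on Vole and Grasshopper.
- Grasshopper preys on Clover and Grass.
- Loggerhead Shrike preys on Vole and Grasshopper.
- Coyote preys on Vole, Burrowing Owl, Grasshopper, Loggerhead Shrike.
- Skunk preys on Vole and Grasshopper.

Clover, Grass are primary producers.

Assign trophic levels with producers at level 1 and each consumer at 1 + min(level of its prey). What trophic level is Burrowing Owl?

Clover is a producer → level 1.
Grasshopper eats Clover → level 2.
Burrowing Owl eats Grasshopper → level 3.
No prey of Burrowing Owl is below level 2, so 3 is the minimum.

Trophic level 3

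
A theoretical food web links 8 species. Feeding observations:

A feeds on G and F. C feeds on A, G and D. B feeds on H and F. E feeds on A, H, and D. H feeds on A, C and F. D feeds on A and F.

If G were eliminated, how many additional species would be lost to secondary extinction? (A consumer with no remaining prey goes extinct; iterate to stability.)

Remove G.
Every predator of it retains at least one other prey: A still has F; C still has A, D.
No consumer loses all prey, so no secondary extinctions occur.

0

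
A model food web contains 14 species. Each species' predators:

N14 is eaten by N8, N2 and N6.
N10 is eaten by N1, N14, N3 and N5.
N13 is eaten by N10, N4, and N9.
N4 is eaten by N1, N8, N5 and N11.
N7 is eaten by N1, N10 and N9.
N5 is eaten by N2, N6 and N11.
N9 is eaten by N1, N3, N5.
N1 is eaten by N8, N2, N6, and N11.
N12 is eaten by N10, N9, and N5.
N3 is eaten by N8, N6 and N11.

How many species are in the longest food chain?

One longest chain: N7 → N10 → N3 → N11.
It has 4 species and 3 links.

4 species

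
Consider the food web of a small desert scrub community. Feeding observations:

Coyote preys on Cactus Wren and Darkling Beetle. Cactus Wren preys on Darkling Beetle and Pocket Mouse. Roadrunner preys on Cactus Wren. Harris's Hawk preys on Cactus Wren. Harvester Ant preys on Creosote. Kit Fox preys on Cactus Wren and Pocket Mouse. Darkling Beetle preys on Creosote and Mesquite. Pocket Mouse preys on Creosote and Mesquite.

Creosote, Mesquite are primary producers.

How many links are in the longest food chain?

One longest chain: Creosote → Pocket Mouse → Cactus Wren → Coyote.
It has 4 species and 3 links.

3 links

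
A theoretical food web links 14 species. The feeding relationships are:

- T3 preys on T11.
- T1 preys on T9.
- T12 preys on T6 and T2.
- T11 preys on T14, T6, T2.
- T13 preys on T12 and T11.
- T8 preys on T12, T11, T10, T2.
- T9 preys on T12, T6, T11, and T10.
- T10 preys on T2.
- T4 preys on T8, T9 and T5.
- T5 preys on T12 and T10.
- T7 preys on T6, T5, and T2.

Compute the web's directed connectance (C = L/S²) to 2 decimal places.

C = 0.13

The web has S = 14 species and L = 26 feeding links.
C = L / S² = 26 / 196 = 0.1327 ≈ 0.13.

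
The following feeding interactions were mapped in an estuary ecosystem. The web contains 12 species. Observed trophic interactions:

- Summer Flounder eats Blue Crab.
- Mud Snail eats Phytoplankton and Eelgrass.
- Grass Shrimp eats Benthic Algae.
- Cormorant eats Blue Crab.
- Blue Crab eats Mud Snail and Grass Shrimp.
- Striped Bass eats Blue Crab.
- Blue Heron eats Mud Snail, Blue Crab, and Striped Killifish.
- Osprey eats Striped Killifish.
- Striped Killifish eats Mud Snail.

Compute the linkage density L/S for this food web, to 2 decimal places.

L/S = 1.08

There are L = 13 links among S = 12 species.
L/S = 13/12 = 1.0833 ≈ 1.08.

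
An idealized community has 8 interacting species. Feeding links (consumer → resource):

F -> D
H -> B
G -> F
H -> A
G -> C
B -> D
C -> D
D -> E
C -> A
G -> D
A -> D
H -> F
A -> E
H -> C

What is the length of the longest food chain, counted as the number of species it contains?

5 species

One longest chain: E → D → A → C → G.
It has 5 species and 4 links.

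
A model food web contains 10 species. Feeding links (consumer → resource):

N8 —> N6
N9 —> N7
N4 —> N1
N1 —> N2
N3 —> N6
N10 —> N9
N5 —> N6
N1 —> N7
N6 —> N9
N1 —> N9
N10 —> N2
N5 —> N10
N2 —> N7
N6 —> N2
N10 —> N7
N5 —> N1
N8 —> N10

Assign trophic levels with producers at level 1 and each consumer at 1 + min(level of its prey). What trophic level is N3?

Trophic level 4

N7 is a producer → level 1.
N2 eats N7 → level 2.
N6 eats N2 → level 3.
N3 eats N6 → level 4.
No prey of N3 is below level 3, so 4 is the minimum.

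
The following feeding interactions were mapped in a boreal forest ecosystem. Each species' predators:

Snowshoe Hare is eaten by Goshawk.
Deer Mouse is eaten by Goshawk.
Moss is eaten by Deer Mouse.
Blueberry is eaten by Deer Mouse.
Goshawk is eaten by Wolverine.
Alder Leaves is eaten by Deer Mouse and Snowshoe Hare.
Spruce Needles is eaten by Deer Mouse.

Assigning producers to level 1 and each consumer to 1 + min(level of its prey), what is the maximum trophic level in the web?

4

Producers (level 1): Spruce Needles, Blueberry, Alder Leaves, Moss.
Following each consumer down to its lowest-level prey: Spruce Needles → Deer Mouse → Goshawk → Wolverine (levels 1 through 4).
All prey of Wolverine (Goshawk 3) are at level 3 or above, so Wolverine is at level 1 + 3 = 4.
Every consumer has at least one prey at level 3 or below, so none exceeds level 4.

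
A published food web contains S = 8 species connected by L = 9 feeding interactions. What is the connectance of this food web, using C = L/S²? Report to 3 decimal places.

The web has S = 8 species and L = 9 feeding links.
C = L / S² = 9 / 64 = 0.1406 ≈ 0.141.

C = 0.141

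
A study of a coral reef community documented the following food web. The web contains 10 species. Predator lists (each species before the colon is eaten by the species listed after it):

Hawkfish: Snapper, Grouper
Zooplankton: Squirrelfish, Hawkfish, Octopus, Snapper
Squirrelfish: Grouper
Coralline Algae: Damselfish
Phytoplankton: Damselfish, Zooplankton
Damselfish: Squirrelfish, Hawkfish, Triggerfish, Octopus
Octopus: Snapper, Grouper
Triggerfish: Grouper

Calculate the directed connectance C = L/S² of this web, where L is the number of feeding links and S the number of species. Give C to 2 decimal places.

C = 0.17

The web has S = 10 species and L = 17 feeding links.
C = L / S² = 17 / 100 = 0.1700 ≈ 0.17.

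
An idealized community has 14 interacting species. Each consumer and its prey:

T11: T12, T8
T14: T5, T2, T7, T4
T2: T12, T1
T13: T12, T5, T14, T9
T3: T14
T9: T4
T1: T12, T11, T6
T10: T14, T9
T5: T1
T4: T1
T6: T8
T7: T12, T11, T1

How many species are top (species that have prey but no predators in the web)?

Top species (has prey, but nothing eats it): T3, T13, T10.
Count: 3.

3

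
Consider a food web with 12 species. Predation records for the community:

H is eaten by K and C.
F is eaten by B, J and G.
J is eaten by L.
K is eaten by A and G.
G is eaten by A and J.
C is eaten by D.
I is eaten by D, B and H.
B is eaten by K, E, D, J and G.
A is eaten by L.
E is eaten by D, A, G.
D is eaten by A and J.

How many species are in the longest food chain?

6 species

One longest chain: I → H → K → G → A → L.
It has 6 species and 5 links.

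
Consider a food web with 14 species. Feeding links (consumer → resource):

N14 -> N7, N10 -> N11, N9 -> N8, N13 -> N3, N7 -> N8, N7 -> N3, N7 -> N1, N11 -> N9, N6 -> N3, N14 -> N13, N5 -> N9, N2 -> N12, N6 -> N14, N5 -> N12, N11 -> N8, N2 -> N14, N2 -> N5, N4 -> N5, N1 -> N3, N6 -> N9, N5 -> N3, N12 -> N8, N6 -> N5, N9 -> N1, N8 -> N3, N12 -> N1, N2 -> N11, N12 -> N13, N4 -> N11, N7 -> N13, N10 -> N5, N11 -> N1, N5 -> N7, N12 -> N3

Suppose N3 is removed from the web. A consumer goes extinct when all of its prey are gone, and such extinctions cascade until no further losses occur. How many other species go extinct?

Remove N3.
Round 1: N8 (all prey gone), N1 (all prey gone), N13 (all prey gone) → extinct.
Round 2: N12 (all prey gone), N7 (all prey gone), N9 (all prey gone) → extinct.
Round 3: N11 (all prey gone), N5 (all prey gone), N14 (all prey gone) → extinct.
Round 4: N4 (all prey gone), N10 (all prey gone), N6 (all prey gone), N2 (all prey gone) → extinct.
No further losses. Total secondary extinctions: 13.

13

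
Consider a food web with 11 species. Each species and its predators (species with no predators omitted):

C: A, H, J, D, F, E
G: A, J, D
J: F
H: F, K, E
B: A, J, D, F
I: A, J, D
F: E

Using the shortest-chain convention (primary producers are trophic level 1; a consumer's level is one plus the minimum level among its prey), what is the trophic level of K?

Trophic level 3

C is a producer → level 1.
H eats C → level 2.
K eats H → level 3.
No prey of K is below level 2, so 3 is the minimum.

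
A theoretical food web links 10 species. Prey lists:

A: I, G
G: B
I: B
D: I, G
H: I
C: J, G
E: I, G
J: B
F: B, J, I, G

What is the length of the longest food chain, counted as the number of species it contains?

One longest chain: B → I → D.
It has 3 species and 2 links.

3 species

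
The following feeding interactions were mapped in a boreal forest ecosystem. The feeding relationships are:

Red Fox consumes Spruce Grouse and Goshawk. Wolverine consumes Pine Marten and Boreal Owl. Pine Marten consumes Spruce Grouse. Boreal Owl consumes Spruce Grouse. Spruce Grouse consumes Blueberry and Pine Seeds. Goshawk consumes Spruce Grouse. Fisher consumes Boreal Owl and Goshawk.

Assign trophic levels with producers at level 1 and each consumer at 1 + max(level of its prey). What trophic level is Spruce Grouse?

Trophic level 2

Pine Seeds is a producer → level 1.
Spruce Grouse eats Pine Seeds (level 1); other prey at levels: Blueberry 1 → level 2.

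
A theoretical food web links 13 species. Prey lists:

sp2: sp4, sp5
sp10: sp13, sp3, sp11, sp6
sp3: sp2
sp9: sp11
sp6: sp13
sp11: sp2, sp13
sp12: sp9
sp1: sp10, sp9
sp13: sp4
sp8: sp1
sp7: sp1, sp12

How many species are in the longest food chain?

6 species

One longest chain: sp4 → sp2 → sp11 → sp9 → sp1 → sp8.
It has 6 species and 5 links.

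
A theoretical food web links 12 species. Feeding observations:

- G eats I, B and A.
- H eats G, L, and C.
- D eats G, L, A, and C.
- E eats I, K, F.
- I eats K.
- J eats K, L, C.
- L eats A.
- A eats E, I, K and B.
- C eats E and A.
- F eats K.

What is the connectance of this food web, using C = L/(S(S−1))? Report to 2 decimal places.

The web has S = 12 species and L = 25 feeding links.
C = L / (S(S−1)) = 25 / 132 = 0.1894 ≈ 0.19.

C = 0.19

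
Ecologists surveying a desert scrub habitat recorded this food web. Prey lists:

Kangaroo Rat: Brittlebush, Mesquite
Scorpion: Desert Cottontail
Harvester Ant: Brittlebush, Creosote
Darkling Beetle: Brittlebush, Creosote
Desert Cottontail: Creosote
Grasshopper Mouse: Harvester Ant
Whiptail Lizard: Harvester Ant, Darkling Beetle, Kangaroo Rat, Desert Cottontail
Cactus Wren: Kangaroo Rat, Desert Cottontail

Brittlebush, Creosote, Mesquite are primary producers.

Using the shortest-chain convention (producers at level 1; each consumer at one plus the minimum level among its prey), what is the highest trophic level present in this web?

Producers (level 1): Brittlebush, Creosote, Mesquite.
Following each consumer down to its lowest-level prey: Brittlebush → Harvester Ant → Whiptail Lizard (levels 1 through 3).
All prey of Whiptail Lizard (Harvester Ant 2, Darkling Beetle 2, Kangaroo Rat 2, Desert Cottontail 2) are at level 2 or above, so Whiptail Lizard is at level 1 + 2 = 3.
Every consumer has at least one prey at level 2 or below, so none exceeds level 3.

3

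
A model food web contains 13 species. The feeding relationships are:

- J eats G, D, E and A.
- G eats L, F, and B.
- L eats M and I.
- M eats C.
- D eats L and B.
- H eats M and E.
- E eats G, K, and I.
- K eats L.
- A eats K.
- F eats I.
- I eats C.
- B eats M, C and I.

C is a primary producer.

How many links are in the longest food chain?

One longest chain: C → I → F → G → E → J.
It has 6 species and 5 links.

5 links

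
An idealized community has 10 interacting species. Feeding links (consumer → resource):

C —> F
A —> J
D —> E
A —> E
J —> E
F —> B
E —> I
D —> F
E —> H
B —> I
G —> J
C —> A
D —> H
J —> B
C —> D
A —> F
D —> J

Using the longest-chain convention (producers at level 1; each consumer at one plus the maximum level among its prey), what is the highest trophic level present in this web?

5

Producers (level 1): I, H.
I → B → F → A → C gives C level 5.
No species has a prey at level 5, so no species reaches level 6.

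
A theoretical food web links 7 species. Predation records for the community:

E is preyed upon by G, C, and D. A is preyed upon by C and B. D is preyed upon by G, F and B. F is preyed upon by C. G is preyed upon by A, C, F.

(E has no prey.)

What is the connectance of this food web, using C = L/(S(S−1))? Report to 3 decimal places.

C = 0.286

The web has S = 7 species and L = 12 feeding links.
C = L / (S(S−1)) = 12 / 42 = 0.2857 ≈ 0.286.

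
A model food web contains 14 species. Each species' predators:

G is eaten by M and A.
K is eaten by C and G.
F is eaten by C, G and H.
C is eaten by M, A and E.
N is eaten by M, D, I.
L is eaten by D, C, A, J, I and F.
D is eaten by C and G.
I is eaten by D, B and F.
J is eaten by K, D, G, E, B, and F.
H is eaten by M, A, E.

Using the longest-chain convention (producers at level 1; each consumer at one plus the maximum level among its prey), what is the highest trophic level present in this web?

5

Producers (level 1): L, N.
L → I → D → C → M gives M level 5.
No species has a prey at level 5, so no species reaches level 6.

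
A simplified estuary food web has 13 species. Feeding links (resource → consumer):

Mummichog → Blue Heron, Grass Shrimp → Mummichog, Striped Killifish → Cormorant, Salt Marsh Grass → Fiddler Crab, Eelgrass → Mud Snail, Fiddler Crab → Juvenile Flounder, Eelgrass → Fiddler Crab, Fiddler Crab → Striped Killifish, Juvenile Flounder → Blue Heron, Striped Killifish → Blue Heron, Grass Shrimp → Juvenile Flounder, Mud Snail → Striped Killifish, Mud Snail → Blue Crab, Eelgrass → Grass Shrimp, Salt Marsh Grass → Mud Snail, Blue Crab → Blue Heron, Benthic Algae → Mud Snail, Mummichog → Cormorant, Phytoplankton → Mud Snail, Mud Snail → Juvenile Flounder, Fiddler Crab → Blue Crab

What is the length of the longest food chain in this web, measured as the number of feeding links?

One longest chain: Salt Marsh Grass → Mud Snail → Striped Killifish → Blue Heron.
It has 4 species and 3 links.

3 links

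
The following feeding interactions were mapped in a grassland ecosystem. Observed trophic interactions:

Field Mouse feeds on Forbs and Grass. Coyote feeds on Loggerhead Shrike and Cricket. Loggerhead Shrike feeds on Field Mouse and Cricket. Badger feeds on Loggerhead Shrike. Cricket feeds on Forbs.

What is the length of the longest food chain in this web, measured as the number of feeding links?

3 links

One longest chain: Forbs → Field Mouse → Loggerhead Shrike → Badger.
It has 4 species and 3 links.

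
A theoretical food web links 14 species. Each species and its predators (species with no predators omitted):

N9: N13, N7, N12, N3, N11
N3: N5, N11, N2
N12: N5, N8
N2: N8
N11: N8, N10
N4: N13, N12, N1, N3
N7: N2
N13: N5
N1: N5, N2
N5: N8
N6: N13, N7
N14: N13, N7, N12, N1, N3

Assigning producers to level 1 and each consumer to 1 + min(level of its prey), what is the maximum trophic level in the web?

Producers (level 1): N4, N9, N6, N14.
Following each consumer down to its lowest-level prey: N9 → N11 → N10 (levels 1 through 3).
All prey of N10 (N11 2) are at level 2 or above, so N10 is at level 1 + 2 = 3.
Every consumer has at least one prey at level 2 or below, so none exceeds level 3.

3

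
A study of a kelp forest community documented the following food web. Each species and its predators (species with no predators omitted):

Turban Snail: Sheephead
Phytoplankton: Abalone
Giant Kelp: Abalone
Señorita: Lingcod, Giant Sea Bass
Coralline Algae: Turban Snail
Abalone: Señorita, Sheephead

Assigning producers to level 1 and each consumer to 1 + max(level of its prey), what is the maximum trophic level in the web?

Producers (level 1): Coralline Algae, Phytoplankton, Giant Kelp.
Phytoplankton → Abalone → Señorita → Lingcod gives Lingcod level 4.
No species has a prey at level 4, so no species reaches level 5.

4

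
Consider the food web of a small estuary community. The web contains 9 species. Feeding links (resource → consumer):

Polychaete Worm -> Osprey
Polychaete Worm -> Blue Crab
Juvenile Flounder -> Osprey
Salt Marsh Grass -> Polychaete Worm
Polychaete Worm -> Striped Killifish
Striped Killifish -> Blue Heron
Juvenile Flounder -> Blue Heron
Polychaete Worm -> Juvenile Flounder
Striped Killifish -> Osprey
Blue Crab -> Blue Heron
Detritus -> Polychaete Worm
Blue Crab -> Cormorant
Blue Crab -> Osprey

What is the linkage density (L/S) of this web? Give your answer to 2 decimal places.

L/S = 1.44

There are L = 13 links among S = 9 species.
L/S = 13/9 = 1.4444 ≈ 1.44.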